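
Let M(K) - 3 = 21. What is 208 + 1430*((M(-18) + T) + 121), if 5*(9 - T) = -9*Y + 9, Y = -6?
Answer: 202410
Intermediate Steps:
T = -18/5 (T = 9 - (-9*(-6) + 9)/5 = 9 - (54 + 9)/5 = 9 - 1/5*63 = 9 - 63/5 = -18/5 ≈ -3.6000)
M(K) = 24 (M(K) = 3 + 21 = 24)
208 + 1430*((M(-18) + T) + 121) = 208 + 1430*((24 - 18/5) + 121) = 208 + 1430*(102/5 + 121) = 208 + 1430*(707/5) = 208 + 202202 = 202410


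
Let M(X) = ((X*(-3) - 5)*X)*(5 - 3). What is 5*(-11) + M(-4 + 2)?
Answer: -59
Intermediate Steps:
M(X) = 2*X*(-5 - 3*X) (M(X) = ((-3*X - 5)*X)*2 = ((-5 - 3*X)*X)*2 = (X*(-5 - 3*X))*2 = 2*X*(-5 - 3*X))
5*(-11) + M(-4 + 2) = 5*(-11) - 2*(-4 + 2)*(5 + 3*(-4 + 2)) = -55 - 2*(-2)*(5 + 3*(-2)) = -55 - 2*(-2)*(5 - 6) = -55 - 2*(-2)*(-1) = -55 - 4 = -59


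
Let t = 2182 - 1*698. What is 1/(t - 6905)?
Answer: -1/5421 ≈ -0.00018447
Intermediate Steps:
t = 1484 (t = 2182 - 698 = 1484)
1/(t - 6905) = 1/(1484 - 6905) = 1/(-5421) = -1/5421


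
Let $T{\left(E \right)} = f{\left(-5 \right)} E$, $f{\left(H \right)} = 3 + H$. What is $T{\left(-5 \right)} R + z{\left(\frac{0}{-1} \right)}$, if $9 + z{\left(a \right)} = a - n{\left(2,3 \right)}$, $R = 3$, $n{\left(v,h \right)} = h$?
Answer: $18$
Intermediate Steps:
$T{\left(E \right)} = - 2 E$ ($T{\left(E \right)} = \left(3 - 5\right) E = - 2 E$)
$z{\left(a \right)} = -12 + a$ ($z{\left(a \right)} = -9 + \left(a - 3\right) = -9 + \left(-3 + a\right) = -12 + a$)
$T{\left(-5 \right)} R + z{\left(\frac{0}{-1} \right)} = \left(-2\right) \left(-5\right) 3 - \left(12 + \frac{0}{-1}\right) = 10 \cdot 3 + \left(-12 + 0 \left(-1\right)\right) = 30 + \left(-12 + 0\right) = 30 - 12 = 18$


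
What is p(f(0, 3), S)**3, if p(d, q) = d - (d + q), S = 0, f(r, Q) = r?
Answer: 0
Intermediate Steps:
p(d, q) = -q (p(d, q) = d + (-d - q) = -q)
p(f(0, 3), S)**3 = (-1*0)**3 = 0**3 = 0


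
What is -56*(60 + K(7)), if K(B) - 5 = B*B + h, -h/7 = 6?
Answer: -4032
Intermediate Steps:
h = -42 (h = -7*6 = -42)
K(B) = -37 + B² (K(B) = 5 + (B*B - 42) = 5 + (B² - 42) = 5 + (-42 + B²) = -37 + B²)
-56*(60 + K(7)) = -56*(60 + (-37 + 7²)) = -56*(60 + (-37 + 49)) = -56*(60 + 12) = -56*72 = -4032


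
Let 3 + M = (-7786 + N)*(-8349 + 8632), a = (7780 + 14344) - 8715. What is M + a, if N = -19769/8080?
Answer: -17701053187/8080 ≈ -2.1907e+6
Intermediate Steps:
N = -19769/8080 (N = -19769*1/8080 = -19769/8080 ≈ -2.4467)
a = 13409 (a = 22124 - 8715 = 13409)
M = -17809397907/8080 (M = -3 + (-7786 - 19769/8080)*(-8349 + 8632) = -3 - 62930649/8080*283 = -3 - 17809373667/8080 = -17809397907/8080 ≈ -2.2041e+6)
M + a = -17809397907/8080 + 13409 = -17701053187/8080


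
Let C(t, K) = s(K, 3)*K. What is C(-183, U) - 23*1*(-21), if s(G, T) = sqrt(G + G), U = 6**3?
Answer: 483 + 2592*sqrt(3) ≈ 4972.5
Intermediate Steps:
U = 216
s(G, T) = sqrt(2)*sqrt(G) (s(G, T) = sqrt(2*G) = sqrt(2)*sqrt(G))
C(t, K) = sqrt(2)*K**(3/2) (C(t, K) = (sqrt(2)*sqrt(K))*K = sqrt(2)*K**(3/2))
C(-183, U) - 23*1*(-21) = sqrt(2)*216**(3/2) - 23*1*(-21) = sqrt(2)*(1296*sqrt(6)) - 23*(-21) = 2592*sqrt(3) - 1*(-483) = 2592*sqrt(3) + 483 = 483 + 2592*sqrt(3)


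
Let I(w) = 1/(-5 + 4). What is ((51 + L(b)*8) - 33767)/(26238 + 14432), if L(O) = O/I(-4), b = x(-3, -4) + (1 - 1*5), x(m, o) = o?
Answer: -16826/20335 ≈ -0.82744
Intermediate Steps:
I(w) = -1 (I(w) = 1/(-1) = -1)
b = -8 (b = -4 + (1 - 1*5) = -4 + (1 - 5) = -4 - 4 = -8)
L(O) = -O (L(O) = O/(-1) = O*(-1) = -O)
((51 + L(b)*8) - 33767)/(26238 + 14432) = ((51 - 1*(-8)*8) - 33767)/(26238 + 14432) = ((51 + 8*8) - 33767)/40670 = ((51 + 64) - 33767)*(1/40670) = (115 - 33767)*(1/40670) = -33652*1/40670 = -16826/20335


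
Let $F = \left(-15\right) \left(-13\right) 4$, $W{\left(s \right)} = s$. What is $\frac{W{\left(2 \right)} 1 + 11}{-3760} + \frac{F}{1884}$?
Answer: $\frac{242359}{590320} \approx 0.41056$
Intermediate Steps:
$F = 780$ ($F = 195 \cdot 4 = 780$)
$\frac{W{\left(2 \right)} 1 + 11}{-3760} + \frac{F}{1884} = \frac{2 \cdot 1 + 11}{-3760} + \frac{780}{1884} = \left(2 + 11\right) \left(- \frac{1}{3760}\right) + 780 \cdot \frac{1}{1884} = 13 \left(- \frac{1}{3760}\right) + \frac{65}{157} = - \frac{13}{3760} + \frac{65}{157} = \frac{242359}{590320}$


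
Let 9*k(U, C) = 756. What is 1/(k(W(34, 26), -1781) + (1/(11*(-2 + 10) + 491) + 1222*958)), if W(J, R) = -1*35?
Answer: 579/677870041 ≈ 8.5415e-7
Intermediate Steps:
W(J, R) = -35
k(U, C) = 84 (k(U, C) = (⅑)*756 = 84)
1/(k(W(34, 26), -1781) + (1/(11*(-2 + 10) + 491) + 1222*958)) = 1/(84 + (1/(11*(-2 + 10) + 491) + 1222*958)) = 1/(84 + (1/(11*8 + 491) + 1170676)) = 1/(84 + (1/(88 + 491) + 1170676)) = 1/(84 + (1/579 + 1170676)) = 1/(84 + 677821405/579) = 1/(677870041/579) = 579/677870041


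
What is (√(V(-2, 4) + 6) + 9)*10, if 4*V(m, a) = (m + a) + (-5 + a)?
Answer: 115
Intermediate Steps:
V(m, a) = -5/4 + a/2 + m/4 (V(m, a) = ((m + a) + (-5 + a))/4 = ((a + m) + (-5 + a))/4 = (-5 + m + 2*a)/4 = -5/4 + a/2 + m/4)
(√(V(-2, 4) + 6) + 9)*10 = (√((-5/4 + (½)*4 + (¼)*(-2)) + 6) + 9)*10 = (√((-5/4 + 2 - ½) + 6) + 9)*10 = (√(¼ + 6) + 9)*10 = (√(25/4) + 9)*10 = (5/2 + 9)*10 = (23/2)*10 = 115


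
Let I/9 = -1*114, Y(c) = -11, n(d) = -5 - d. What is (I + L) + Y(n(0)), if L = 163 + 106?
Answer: -768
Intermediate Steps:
L = 269
I = -1026 (I = 9*(-1*114) = 9*(-114) = -1026)
(I + L) + Y(n(0)) = (-1026 + 269) - 11 = -757 - 11 = -768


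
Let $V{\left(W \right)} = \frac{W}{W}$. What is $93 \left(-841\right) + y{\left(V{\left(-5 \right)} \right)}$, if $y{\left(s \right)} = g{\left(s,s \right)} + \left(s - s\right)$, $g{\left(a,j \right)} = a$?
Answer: $-78212$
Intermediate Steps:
$V{\left(W \right)} = 1$
$y{\left(s \right)} = s$ ($y{\left(s \right)} = s + \left(s - s\right) = s + 0 = s$)
$93 \left(-841\right) + y{\left(V{\left(-5 \right)} \right)} = 93 \left(-841\right) + 1 = -78213 + 1 = -78212$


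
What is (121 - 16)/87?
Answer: 35/29 ≈ 1.2069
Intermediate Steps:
(121 - 16)/87 = (1/87)*105 = 35/29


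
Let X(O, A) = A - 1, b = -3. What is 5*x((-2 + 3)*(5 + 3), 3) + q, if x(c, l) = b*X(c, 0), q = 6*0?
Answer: 15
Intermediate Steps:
X(O, A) = -1 + A
q = 0
x(c, l) = 3 (x(c, l) = -3*(-1 + 0) = -3*(-1) = 3)
5*x((-2 + 3)*(5 + 3), 3) + q = 5*3 + 0 = 15 + 0 = 15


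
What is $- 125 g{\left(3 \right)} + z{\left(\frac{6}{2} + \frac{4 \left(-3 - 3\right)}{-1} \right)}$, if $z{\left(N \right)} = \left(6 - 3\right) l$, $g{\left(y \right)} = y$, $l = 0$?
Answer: $-375$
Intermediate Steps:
$z{\left(N \right)} = 0$ ($z{\left(N \right)} = \left(6 - 3\right) 0 = 3 \cdot 0 = 0$)
$- 125 g{\left(3 \right)} + z{\left(\frac{6}{2} + \frac{4 \left(-3 - 3\right)}{-1} \right)} = \left(-125\right) 3 + 0 = -375 + 0 = -375$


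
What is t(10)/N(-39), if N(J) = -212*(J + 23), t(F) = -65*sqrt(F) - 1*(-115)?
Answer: 115/3392 - 65*sqrt(10)/3392 ≈ -0.026695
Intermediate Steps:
t(F) = 115 - 65*sqrt(F) (t(F) = -65*sqrt(F) + 115 = 115 - 65*sqrt(F))
N(J) = -4876 - 212*J (N(J) = -212*(23 + J) = -4876 - 212*J)
t(10)/N(-39) = (115 - 65*sqrt(10))/(-4876 - 212*(-39)) = (115 - 65*sqrt(10))/(-4876 + 8268) = (115 - 65*sqrt(10))/3392 = (115 - 65*sqrt(10))*(1/3392) = 115/3392 - 65*sqrt(10)/3392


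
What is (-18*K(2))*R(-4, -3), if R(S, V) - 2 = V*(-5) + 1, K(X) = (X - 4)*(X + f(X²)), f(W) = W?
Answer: 3888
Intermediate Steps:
K(X) = (-4 + X)*(X + X²) (K(X) = (X - 4)*(X + X²) = (-4 + X)*(X + X²))
R(S, V) = 3 - 5*V (R(S, V) = 2 + (V*(-5) + 1) = 2 + (-5*V + 1) = 2 + (1 - 5*V) = 3 - 5*V)
(-18*K(2))*R(-4, -3) = (-36*(-4 + 2² - 3*2))*(3 - 5*(-3)) = (-36*(-4 + 4 - 6))*(3 + 15) = -36*(-6)*18 = -18*(-12)*18 = 216*18 = 3888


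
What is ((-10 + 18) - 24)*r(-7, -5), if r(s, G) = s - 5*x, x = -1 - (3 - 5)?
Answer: 192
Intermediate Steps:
x = 1 (x = -1 - 1*(-2) = -1 + 2 = 1)
r(s, G) = -5 + s (r(s, G) = s - 5*1 = s - 5 = -5 + s)
((-10 + 18) - 24)*r(-7, -5) = ((-10 + 18) - 24)*(-5 - 7) = (8 - 24)*(-12) = -16*(-12) = 192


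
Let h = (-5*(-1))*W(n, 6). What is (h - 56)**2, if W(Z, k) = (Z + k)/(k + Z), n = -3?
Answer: 2601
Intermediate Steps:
W(Z, k) = 1 (W(Z, k) = (Z + k)/(Z + k) = 1)
h = 5 (h = -5*(-1)*1 = 5*1 = 5)
(h - 56)**2 = (5 - 56)**2 = (-51)**2 = 2601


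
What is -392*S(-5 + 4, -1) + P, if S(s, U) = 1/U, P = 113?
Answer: 505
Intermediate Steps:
-392*S(-5 + 4, -1) + P = -392/(-1) + 113 = -392*(-1) + 113 = 392 + 113 = 505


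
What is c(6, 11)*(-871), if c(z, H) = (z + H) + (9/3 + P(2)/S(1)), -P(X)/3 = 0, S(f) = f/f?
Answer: -17420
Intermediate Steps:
S(f) = 1
P(X) = 0 (P(X) = -3*0 = 0)
c(z, H) = 3 + H + z (c(z, H) = (z + H) + (9/3 + 0/1) = (H + z) + (9*(⅓) + 0*1) = (H + z) + (3 + 0) = (H + z) + 3 = 3 + H + z)
c(6, 11)*(-871) = (3 + 11 + 6)*(-871) = 20*(-871) = -17420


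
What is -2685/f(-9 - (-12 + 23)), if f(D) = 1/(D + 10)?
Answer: 26850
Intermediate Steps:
f(D) = 1/(10 + D)
-2685/f(-9 - (-12 + 23)) = -(2685 - 2685*(-12 + 23)) = -(2685 - 29535) = -2685/(1/(10 + (-9 - 11))) = -2685/(1/(10 - 20)) = -2685/(1/(-10)) = -2685/(-⅒) = -2685*(-10) = 26850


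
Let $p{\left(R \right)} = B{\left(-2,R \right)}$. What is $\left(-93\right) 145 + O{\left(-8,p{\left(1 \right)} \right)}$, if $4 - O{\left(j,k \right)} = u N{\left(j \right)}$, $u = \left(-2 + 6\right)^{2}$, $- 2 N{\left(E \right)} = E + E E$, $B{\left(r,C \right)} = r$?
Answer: $-13033$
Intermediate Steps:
$N{\left(E \right)} = - \frac{E}{2} - \frac{E^{2}}{2}$ ($N{\left(E \right)} = - \frac{E + E E}{2} = - \frac{E + E^{2}}{2} = - \frac{E}{2} - \frac{E^{2}}{2}$)
$u = 16$ ($u = 4^{2} = 16$)
$p{\left(R \right)} = -2$
$O{\left(j,k \right)} = 4 + 8 j \left(1 + j\right)$ ($O{\left(j,k \right)} = 4 - 16 \left(- \frac{j \left(1 + j\right)}{2}\right) = 4 - - 8 j \left(1 + j\right) = 4 + 8 j \left(1 + j\right)$)
$\left(-93\right) 145 + O{\left(-8,p{\left(1 \right)} \right)} = \left(-93\right) 145 + \left(4 + 8 \left(-8\right) \left(1 - 8\right)\right) = -13485 + \left(4 + 8 \left(-8\right) \left(-7\right)\right) = -13485 + \left(4 + 448\right) = -13485 + 452 = -13033$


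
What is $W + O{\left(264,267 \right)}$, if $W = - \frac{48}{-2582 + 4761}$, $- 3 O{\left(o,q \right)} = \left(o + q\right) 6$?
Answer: $- \frac{2314146}{2179} \approx -1062.0$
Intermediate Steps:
$O{\left(o,q \right)} = - 2 o - 2 q$ ($O{\left(o,q \right)} = - \frac{\left(o + q\right) 6}{3} = - \frac{6 o + 6 q}{3} = - 2 o - 2 q$)
$W = - \frac{48}{2179} \approx -0.022028$
$W + O{\left(264,267 \right)} = - \frac{48}{2179} - 1062 = - \frac{2314146}{2179}$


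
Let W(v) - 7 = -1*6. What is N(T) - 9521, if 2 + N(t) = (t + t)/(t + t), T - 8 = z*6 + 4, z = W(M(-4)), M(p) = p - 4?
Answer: -9522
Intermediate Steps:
M(p) = -4 + p
W(v) = 1 (W(v) = 7 - 1*6 = 7 - 6 = 1)
z = 1
T = 18 (T = 8 + (1*6 + 4) = 8 + (6 + 4) = 8 + 10 = 18)
N(t) = -1 (N(t) = -2 + (t + t)/(t + t) = -2 + (2*t)/((2*t)) = -2 + (2*t)*(1/(2*t)) = -2 + 1 = -1)
N(T) - 9521 = -1 - 9521 = -9522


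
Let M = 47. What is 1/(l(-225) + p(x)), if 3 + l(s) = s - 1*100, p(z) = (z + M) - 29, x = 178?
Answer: -1/132 ≈ -0.0075758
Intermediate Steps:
p(z) = 18 + z (p(z) = (z + 47) - 29 = (47 + z) - 29 = 18 + z)
l(s) = -103 + s (l(s) = -3 + (s - 1*100) = -3 + (s - 100) = -3 + (-100 + s) = -103 + s)
1/(l(-225) + p(x)) = 1/((-103 - 225) + (18 + 178)) = 1/(-328 + 196) = 1/(-132) = -1/132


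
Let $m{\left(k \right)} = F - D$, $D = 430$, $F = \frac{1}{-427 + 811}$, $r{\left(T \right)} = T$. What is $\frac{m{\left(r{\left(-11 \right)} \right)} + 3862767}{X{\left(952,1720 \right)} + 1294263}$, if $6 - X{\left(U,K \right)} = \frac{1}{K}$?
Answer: $\frac{318874542935}{106854848592} \approx 2.9842$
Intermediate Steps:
$F = \frac{1}{384} \approx 0.0026042$
$m{\left(k \right)} = - \frac{165119}{384}$ ($m{\left(k \right)} = \frac{1}{384} - 430 = - \frac{165119}{384}$)
$X{\left(U,K \right)} = 6 - \frac{1}{K}$
$\frac{m{\left(r{\left(-11 \right)} \right)} + 3862767}{X{\left(952,1720 \right)} + 1294263} = \frac{- \frac{165119}{384} + 3862767}{\left(6 - \frac{1}{1720}\right) + 1294263} = \frac{1483137409}{384 \left(\left(6 - \frac{1}{1720}\right) + 1294263\right)} = \frac{1483137409}{384 \left(\frac{10319}{1720} + 1294263\right)} = \frac{1483137409}{384 \cdot \frac{2226142679}{1720}} = \frac{1483137409}{384} \cdot \frac{1720}{2226142679} = \frac{318874542935}{106854848592}$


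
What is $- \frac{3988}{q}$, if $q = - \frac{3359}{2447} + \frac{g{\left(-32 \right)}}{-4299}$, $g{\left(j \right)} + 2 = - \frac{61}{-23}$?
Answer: $\frac{80408720981}{27680379} \approx 2904.9$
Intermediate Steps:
$g{\left(j \right)} = \frac{15}{23}$ ($g{\left(j \right)} = -2 - \frac{61}{-23} = -2 - - \frac{61}{23} = -2 + \frac{61}{23} = \frac{15}{23}$)
$q = - \frac{110721516}{80650673}$ ($q = - \frac{3359}{2447} + \frac{15}{23 \left(-4299\right)} = \left(-3359\right) \frac{1}{2447} + \frac{15}{23} \left(- \frac{1}{4299}\right) = - \frac{3359}{2447} - \frac{5}{32959} = - \frac{110721516}{80650673} \approx -1.3729$)
$- \frac{3988}{q} = - \frac{3988}{- \frac{110721516}{80650673}} = \left(-3988\right) \left(- \frac{80650673}{110721516}\right) = \frac{80408720981}{27680379}$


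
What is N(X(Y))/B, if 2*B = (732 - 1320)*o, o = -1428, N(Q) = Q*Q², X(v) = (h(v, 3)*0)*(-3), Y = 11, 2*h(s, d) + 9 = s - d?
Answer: 0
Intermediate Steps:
h(s, d) = -9/2 + s/2 - d/2 (h(s, d) = -9/2 + (s - d)/2 = -9/2 + (s/2 - d/2) = -9/2 + s/2 - d/2)
X(v) = 0 (X(v) = ((-9/2 + v/2 - ½*3)*0)*(-3) = ((-9/2 + v/2 - 3/2)*0)*(-3) = ((-6 + v/2)*0)*(-3) = 0*(-3) = 0)
N(Q) = Q³
B = 419832 (B = ((732 - 1320)*(-1428))/2 = (-588*(-1428))/2 = (½)*839664 = 419832)
N(X(Y))/B = 0³/419832 = 0*(1/419832) = 0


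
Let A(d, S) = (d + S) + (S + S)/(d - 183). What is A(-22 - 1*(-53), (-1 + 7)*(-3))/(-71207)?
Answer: -503/2705866 ≈ -0.00018589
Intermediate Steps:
A(d, S) = S + d + 2*S/(-183 + d) (A(d, S) = (S + d) + (2*S)/(-183 + d) = (S + d) + 2*S/(-183 + d) = S + d + 2*S/(-183 + d))
A(-22 - 1*(-53), (-1 + 7)*(-3))/(-71207) = (((-22 - 1*(-53))² - 183*(-22 - 1*(-53)) - 181*(-1 + 7)*(-3) + ((-1 + 7)*(-3))*(-22 - 1*(-53)))/(-183 + (-22 - 1*(-53))))/(-71207) = (((-22 + 53)² - 183*(-22 + 53) - 1086*(-3) + (6*(-3))*(-22 + 53))/(-183 + (-22 + 53)))*(-1/71207) = ((31² - 183*31 - 181*(-18) - 18*31)/(-183 + 31))*(-1/71207) = ((961 - 5673 + 3258 - 558)/(-152))*(-1/71207) = -1/152*(-2012)*(-1/71207) = (503/38)*(-1/71207) = -503/2705866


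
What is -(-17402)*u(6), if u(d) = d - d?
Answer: 0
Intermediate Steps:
u(d) = 0
-(-17402)*u(6) = -(-17402)*0 = -1582*0 = 0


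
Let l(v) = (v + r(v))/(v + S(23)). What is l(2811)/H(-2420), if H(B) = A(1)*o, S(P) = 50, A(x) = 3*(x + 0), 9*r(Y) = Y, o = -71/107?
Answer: -1002590/1828179 ≈ -0.54841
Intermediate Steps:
o = -71/107 (o = -71*1/107 = -71/107 ≈ -0.66355)
r(Y) = Y/9
A(x) = 3*x
H(B) = -213/107 (H(B) = (3*1)*(-71/107) = 3*(-71/107) = -213/107)
l(v) = 10*v/(9*(50 + v)) (l(v) = (v + v/9)/(v + 50) = (10*v/9)/(50 + v) = 10*v/(9*(50 + v)))
l(2811)/H(-2420) = ((10/9)*2811/(50 + 2811))/(-213/107) = ((10/9)*2811/2861)*(-107/213) = ((10/9)*2811*(1/2861))*(-107/213) = (9370/8583)*(-107/213) = -1002590/1828179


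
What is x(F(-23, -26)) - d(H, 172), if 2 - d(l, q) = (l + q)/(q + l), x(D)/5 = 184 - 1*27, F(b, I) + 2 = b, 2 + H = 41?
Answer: 784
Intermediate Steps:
H = 39 (H = -2 + 41 = 39)
F(b, I) = -2 + b
x(D) = 785 (x(D) = 5*(184 - 1*27) = 5*(184 - 27) = 5*157 = 785)
d(l, q) = 1 (d(l, q) = 2 - (l + q)/(q + l) = 2 - (l + q)/(l + q) = 2 - 1*1 = 2 - 1 = 1)
x(F(-23, -26)) - d(H, 172) = 785 - 1*1 = 785 - 1 = 784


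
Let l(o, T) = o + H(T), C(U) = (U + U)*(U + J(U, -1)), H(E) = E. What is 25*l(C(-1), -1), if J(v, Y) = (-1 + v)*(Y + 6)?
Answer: 525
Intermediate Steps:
J(v, Y) = (-1 + v)*(6 + Y)
C(U) = 2*U*(-5 + 6*U) (C(U) = (U + U)*(U + (-6 - 1*(-1) + 6*U - U)) = (2*U)*(U + (-6 + 1 + 6*U - U)) = (2*U)*(U + (-5 + 5*U)) = (2*U)*(-5 + 6*U) = 2*U*(-5 + 6*U))
l(o, T) = T + o (l(o, T) = o + T = T + o)
25*l(C(-1), -1) = 25*(-1 + 2*(-1)*(-5 + 6*(-1))) = 25*(-1 + 2*(-1)*(-5 - 6)) = 25*(-1 + 2*(-1)*(-11)) = 25*(-1 + 22) = 25*21 = 525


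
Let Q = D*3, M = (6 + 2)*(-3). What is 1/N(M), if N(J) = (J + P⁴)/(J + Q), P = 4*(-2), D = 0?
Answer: -3/509 ≈ -0.0058939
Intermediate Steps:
P = -8
M = -24 (M = 8*(-3) = -24)
Q = 0 (Q = 0*3 = 0)
N(J) = (4096 + J)/J (N(J) = (J + (-8)⁴)/(J + 0) = (J + 4096)/J = (4096 + J)/J)
1/N(M) = 1/((4096 - 24)/(-24)) = 1/(-1/24*4072) = 1/(-509/3) = -3/509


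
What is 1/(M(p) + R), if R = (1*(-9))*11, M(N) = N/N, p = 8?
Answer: -1/98 ≈ -0.010204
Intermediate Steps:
M(N) = 1
R = -99 (R = -9*11 = -99)
1/(M(p) + R) = 1/(1 - 99) = 1/(-98) = -1/98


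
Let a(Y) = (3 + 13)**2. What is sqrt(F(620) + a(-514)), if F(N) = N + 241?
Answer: sqrt(1117) ≈ 33.422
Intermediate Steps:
F(N) = 241 + N
a(Y) = 256 (a(Y) = 16**2 = 256)
sqrt(F(620) + a(-514)) = sqrt((241 + 620) + 256) = sqrt(861 + 256) = sqrt(1117)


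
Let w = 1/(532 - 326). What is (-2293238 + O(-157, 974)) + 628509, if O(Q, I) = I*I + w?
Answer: -147506917/206 ≈ -7.1605e+5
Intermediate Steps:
w = 1/206 ≈ 0.0048544
O(Q, I) = 1/206 + I² (O(Q, I) = I*I + 1/206 = I² + 1/206 = 1/206 + I²)
(-2293238 + O(-157, 974)) + 628509 = (-2293238 + (1/206 + 974²)) + 628509 = (-2293238 + (1/206 + 948676)) + 628509 = (-2293238 + 195427257/206) + 628509 = -276979771/206 + 628509 = -147506917/206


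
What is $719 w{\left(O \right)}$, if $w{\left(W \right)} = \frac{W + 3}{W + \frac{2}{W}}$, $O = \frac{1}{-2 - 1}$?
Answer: $- \frac{5752}{19} \approx -302.74$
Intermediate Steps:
$O = - \frac{1}{3}$ ($O = \frac{1}{-3} = - \frac{1}{3} \approx -0.33333$)
$w{\left(W \right)} = \frac{3 + W}{W + \frac{2}{W}}$
$719 w{\left(O \right)} = 719 \left(- \frac{3 - \frac{1}{3}}{3 \left(2 + \left(- \frac{1}{3}\right)^{2}\right)}\right) = 719 \left(\left(- \frac{1}{3}\right) \frac{1}{2 + \frac{1}{9}} \cdot \frac{8}{3}\right) = 719 \left(\left(- \frac{1}{3}\right) \frac{1}{\frac{19}{9}} \cdot \frac{8}{3}\right) = 719 \left(\left(- \frac{1}{3}\right) \frac{9}{19} \cdot \frac{8}{3}\right) = 719 \left(- \frac{8}{19}\right) = - \frac{5752}{19}$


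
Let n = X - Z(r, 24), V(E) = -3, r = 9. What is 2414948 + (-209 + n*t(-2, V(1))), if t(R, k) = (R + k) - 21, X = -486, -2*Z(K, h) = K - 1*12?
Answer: 2427414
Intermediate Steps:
Z(K, h) = 6 - K/2 (Z(K, h) = -(K - 1*12)/2 = -(K - 12)/2 = -(-12 + K)/2 = 6 - K/2)
t(R, k) = -21 + R + k
n = -975/2 (n = -486 - (6 - ½*9) = -486 - (6 - 9/2) = -486 - 1*3/2 = -486 - 3/2 = -975/2 ≈ -487.50)
2414948 + (-209 + n*t(-2, V(1))) = 2414948 + (-209 - 975*(-21 - 2 - 3)/2) = 2414948 + (-209 - 975/2*(-26)) = 2414948 + (-209 + 12675) = 2414948 + 12466 = 2427414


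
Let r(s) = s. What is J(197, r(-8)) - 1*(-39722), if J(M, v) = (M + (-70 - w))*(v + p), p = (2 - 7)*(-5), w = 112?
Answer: 39977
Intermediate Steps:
p = 25 (p = -5*(-5) = 25)
J(M, v) = (-182 + M)*(25 + v) (J(M, v) = (M + (-70 - 1*112))*(v + 25) = (M + (-70 - 112))*(25 + v) = (M - 182)*(25 + v) = (-182 + M)*(25 + v))
J(197, r(-8)) - 1*(-39722) = (-4550 - 182*(-8) + 25*197 + 197*(-8)) - 1*(-39722) = (-4550 + 1456 + 4925 - 1576) + 39722 = 255 + 39722 = 39977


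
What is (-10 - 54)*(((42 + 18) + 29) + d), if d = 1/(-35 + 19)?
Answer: -5692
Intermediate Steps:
d = -1/16 (d = 1/(-16) = -1/16 ≈ -0.062500)
(-10 - 54)*(((42 + 18) + 29) + d) = (-10 - 54)*(((42 + 18) + 29) - 1/16) = -64*((60 + 29) - 1/16) = -64*(89 - 1/16) = -64*1423/16 = -5692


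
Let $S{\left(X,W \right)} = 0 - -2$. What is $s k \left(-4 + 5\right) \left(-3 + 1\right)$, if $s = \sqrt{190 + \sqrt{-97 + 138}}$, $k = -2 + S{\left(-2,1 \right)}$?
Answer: $0$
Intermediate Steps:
$S{\left(X,W \right)} = 2$ ($S{\left(X,W \right)} = 0 + 2 = 2$)
$k = 0$ ($k = -2 + 2 = 0$)
$s = \sqrt{190 + \sqrt{41}} \approx 14.014$
$s k \left(-4 + 5\right) \left(-3 + 1\right) = \sqrt{190 + \sqrt{41}} \cdot 0 \left(-4 + 5\right) \left(-3 + 1\right) = \sqrt{190 + \sqrt{41}} \cdot 0 \cdot 1 \left(-2\right) = \sqrt{190 + \sqrt{41}} \cdot 0 \left(-2\right) = \sqrt{190 + \sqrt{41}} \cdot 0 = 0$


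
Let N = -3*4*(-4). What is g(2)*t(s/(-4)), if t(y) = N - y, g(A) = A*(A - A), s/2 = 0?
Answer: 0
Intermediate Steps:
s = 0 (s = 2*0 = 0)
N = 48 (N = -12*(-4) = 48)
g(A) = 0 (g(A) = A*0 = 0)
t(y) = 48 - y
g(2)*t(s/(-4)) = 0*(48 - 0/(-4)) = 0*(48 - 0*(-1)/4) = 0*(48 - 1*0) = 0*(48 + 0) = 0*48 = 0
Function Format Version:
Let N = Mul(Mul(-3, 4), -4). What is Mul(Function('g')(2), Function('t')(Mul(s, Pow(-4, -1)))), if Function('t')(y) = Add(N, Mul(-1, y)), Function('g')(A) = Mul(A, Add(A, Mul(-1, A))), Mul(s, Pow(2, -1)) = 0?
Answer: 0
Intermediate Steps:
s = 0 (s = Mul(2, 0) = 0)
N = 48 (N = Mul(-12, -4) = 48)
Function('g')(A) = 0 (Function('g')(A) = Mul(A, 0) = 0)
Function('t')(y) = Add(48, Mul(-1, y))
Mul(Function('g')(2), Function('t')(Mul(s, Pow(-4, -1)))) = Mul(0, Add(48, Mul(-1, Mul(0, Pow(-4, -1))))) = Mul(0, Add(48, Mul(-1, Mul(0, Rational(-1, 4))))) = Mul(0, Add(48, Mul(-1, 0))) = Mul(0, Add(48, 0)) = Mul(0, 48) = 0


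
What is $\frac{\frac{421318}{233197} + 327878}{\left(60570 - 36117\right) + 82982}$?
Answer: $\frac{76460587284}{25053519695} \approx 3.0519$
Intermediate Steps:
$\frac{\frac{421318}{233197} + 327878}{\left(60570 - 36117\right) + 82982} = \frac{421318 \cdot \frac{1}{233197} + 327878}{\left(60570 - 36117\right) + 82982} = \frac{\frac{421318}{233197} + 327878}{24453 + 82982} = \frac{76460587284}{233197 \cdot 107435} = \frac{76460587284}{233197} \cdot \frac{1}{107435} = \frac{76460587284}{25053519695}$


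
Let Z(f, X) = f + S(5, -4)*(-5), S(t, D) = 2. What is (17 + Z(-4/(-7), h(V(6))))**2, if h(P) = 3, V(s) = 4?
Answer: 2809/49 ≈ 57.327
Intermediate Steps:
Z(f, X) = -10 + f (Z(f, X) = f + 2*(-5) = f - 10 = -10 + f)
(17 + Z(-4/(-7), h(V(6))))**2 = (17 + (-10 - 4/(-7)))**2 = (17 + (-10 - 4*(-1/7)))**2 = (17 + (-10 + 4/7))**2 = (17 - 66/7)**2 = (53/7)**2 = 2809/49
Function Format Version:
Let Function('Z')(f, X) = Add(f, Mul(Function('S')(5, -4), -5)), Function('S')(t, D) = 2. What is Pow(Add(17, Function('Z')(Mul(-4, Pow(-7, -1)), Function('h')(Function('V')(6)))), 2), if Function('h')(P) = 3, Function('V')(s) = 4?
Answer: Rational(2809, 49) ≈ 57.327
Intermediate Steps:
Function('Z')(f, X) = Add(-10, f) (Function('Z')(f, X) = Add(f, Mul(2, -5)) = Add(f, -10) = Add(-10, f))
Pow(Add(17, Function('Z')(Mul(-4, Pow(-7, -1)), Function('h')(Function('V')(6)))), 2) = Pow(Add(17, Add(-10, Mul(-4, Pow(-7, -1)))), 2) = Pow(Add(17, Add(-10, Mul(-4, Rational(-1, 7)))), 2) = Pow(Add(17, Add(-10, Rational(4, 7))), 2) = Pow(Add(17, Rational(-66, 7)), 2) = Pow(Rational(53, 7), 2) = Rational(2809, 49)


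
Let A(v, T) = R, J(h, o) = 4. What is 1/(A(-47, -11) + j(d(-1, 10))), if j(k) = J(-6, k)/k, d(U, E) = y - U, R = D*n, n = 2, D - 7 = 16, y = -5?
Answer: 1/45 ≈ 0.022222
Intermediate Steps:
D = 23 (D = 7 + 16 = 23)
R = 46 (R = 23*2 = 46)
d(U, E) = -5 - U
A(v, T) = 46
j(k) = 4/k
1/(A(-47, -11) + j(d(-1, 10))) = 1/(46 + 4/(-5 - 1*(-1))) = 1/(46 + 4/(-5 + 1)) = 1/(46 + 4/(-4)) = 1/(46 + 4*(-¼)) = 1/(46 - 1) = 1/45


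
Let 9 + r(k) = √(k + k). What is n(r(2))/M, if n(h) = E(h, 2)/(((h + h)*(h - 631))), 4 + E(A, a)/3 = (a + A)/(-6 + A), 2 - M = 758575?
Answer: 141/88082462468 ≈ 1.6008e-9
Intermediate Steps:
M = -758573 (M = 2 - 1*758575 = 2 - 758575 = -758573)
r(k) = -9 + √2*√k (r(k) = -9 + √(k + k) = -9 + √(2*k) = -9 + √2*√k)
E(A, a) = -12 + 3*(A + a)/(-6 + A) (E(A, a) = -12 + 3*((a + A)/(-6 + A)) = -12 + 3*((A + a)/(-6 + A)) = -12 + 3*(A + a)/(-6 + A))
n(h) = 3*(26 - 3*h)/(2*h*(-631 + h)*(-6 + h)) (n(h) = (3*(24 + 2 - 3*h)/(-6 + h))/(((h + h)*(h - 631))) = (3*(26 - 3*h)/(-6 + h))/(((2*h)*(-631 + h))) = (3*(26 - 3*h)/(-6 + h))/((2*h*(-631 + h))) = (3*(26 - 3*h)/(-6 + h))*(1/(2*h*(-631 + h))) = 3*(26 - 3*h)/(2*h*(-631 + h)*(-6 + h)))
n(r(2))/M = (3*(26 - 3*(-9 + √2*√2))/(2*(-9 + √2*√2)*(-631 + (-9 + √2*√2))*(-6 + (-9 + √2*√2))))/(-758573) = (3*(26 - 3*(-9 + 2))/(2*(-9 + 2)*(-631 + (-9 + 2))*(-6 + (-9 + 2))))*(-1/758573) = ((3/2)*(26 - 3*(-7))/(-7*(-631 - 7)*(-6 - 7)))*(-1/758573) = ((3/2)*(-⅐)*(26 + 21)/(-638*(-13)))*(-1/758573) = ((3/2)*(-⅐)*(-1/638)*(-1/13)*47)*(-1/758573) = -141/116116*(-1/758573) = 141/88082462468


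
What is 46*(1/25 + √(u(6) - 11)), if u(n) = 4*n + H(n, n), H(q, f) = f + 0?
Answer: 46/25 + 46*√19 ≈ 202.35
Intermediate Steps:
H(q, f) = f
u(n) = 5*n (u(n) = 4*n + n = 5*n)
46*(1/25 + √(u(6) - 11)) = 46*(1/25 + √(5*6 - 11)) = 46*(1/25 + √(30 - 11)) = 46*(1/25 + √19) = 46/25 + 46*√19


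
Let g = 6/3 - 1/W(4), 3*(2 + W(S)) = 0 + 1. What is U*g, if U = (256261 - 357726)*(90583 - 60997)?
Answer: -7805053074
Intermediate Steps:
U = -3001943490 (U = -101465*29586 = -3001943490)
W(S) = -5/3 (W(S) = -2 + (0 + 1)/3 = -2 + (⅓)*1 = -2 + ⅓ = -5/3)
g = 13/5 (g = 6/3 - 1/(-5/3) = 6*(⅓) - 1*(-⅗) = 2 + ⅗ = 13/5 ≈ 2.6000)
U*g = -3001943490*13/5 = -7805053074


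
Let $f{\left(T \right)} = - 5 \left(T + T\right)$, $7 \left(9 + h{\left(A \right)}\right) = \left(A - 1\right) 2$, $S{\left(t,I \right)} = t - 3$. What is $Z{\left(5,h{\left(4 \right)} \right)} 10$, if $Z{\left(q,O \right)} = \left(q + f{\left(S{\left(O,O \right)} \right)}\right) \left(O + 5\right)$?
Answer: $- \frac{179300}{49} \approx -3659.2$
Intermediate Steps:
$S{\left(t,I \right)} = -3 + t$ ($S{\left(t,I \right)} = t - 3 = -3 + t$)
$h{\left(A \right)} = - \frac{65}{7} + \frac{2 A}{7}$ ($h{\left(A \right)} = -9 + \frac{\left(A - 1\right) 2}{7} = -9 + \frac{\left(-1 + A\right) 2}{7} = -9 + \frac{-2 + 2 A}{7} = -9 + \left(- \frac{2}{7} + \frac{2 A}{7}\right) = - \frac{65}{7} + \frac{2 A}{7}$)
$f{\left(T \right)} = - 10 T$ ($f{\left(T \right)} = - 5 \cdot 2 T = - 10 T$)
$Z{\left(q,O \right)} = \left(5 + O\right) \left(30 + q - 10 O\right)$ ($Z{\left(q,O \right)} = \left(q - 10 \left(-3 + O\right)\right) \left(O + 5\right) = \left(q - \left(-30 + 10 O\right)\right) \left(5 + O\right) = \left(30 + q - 10 O\right) \left(5 + O\right) = \left(5 + O\right) \left(30 + q - 10 O\right)$)
$Z{\left(5,h{\left(4 \right)} \right)} 10 = \left(150 - 20 \left(- \frac{65}{7} + \frac{2}{7} \cdot 4\right) - 10 \left(- \frac{65}{7} + \frac{2}{7} \cdot 4\right)^{2} + 5 \cdot 5 + \left(- \frac{65}{7} + \frac{2}{7} \cdot 4\right) 5\right) 10 = \left(150 - 20 \left(- \frac{65}{7} + \frac{8}{7}\right) - 10 \left(- \frac{65}{7} + \frac{8}{7}\right)^{2} + 25 + \left(- \frac{65}{7} + \frac{8}{7}\right) 5\right) 10 = \left(150 - - \frac{1140}{7} - 10 \left(- \frac{57}{7}\right)^{2} + 25 - \frac{285}{7}\right) 10 = \left(150 + \frac{1140}{7} - \frac{32490}{49} + 25 - \frac{285}{7}\right) 10 = \left(- \frac{17930}{49}\right) 10 = - \frac{179300}{49}$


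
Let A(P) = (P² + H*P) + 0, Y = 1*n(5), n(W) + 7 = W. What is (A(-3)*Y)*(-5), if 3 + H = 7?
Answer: -30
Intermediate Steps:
n(W) = -7 + W
Y = -2 (Y = 1*(-7 + 5) = 1*(-2) = -2)
H = 4 (H = -3 + 7 = 4)
A(P) = P² + 4*P (A(P) = (P² + 4*P) + 0 = P² + 4*P)
(A(-3)*Y)*(-5) = (-3*(4 - 3)*(-2))*(-5) = (-3*1*(-2))*(-5) = -3*(-2)*(-5) = 6*(-5) = -30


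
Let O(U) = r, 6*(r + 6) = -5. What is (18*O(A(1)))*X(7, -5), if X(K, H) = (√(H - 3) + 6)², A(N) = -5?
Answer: -3444 - 2952*I*√2 ≈ -3444.0 - 4174.8*I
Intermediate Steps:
r = -41/6 (r = -6 + (⅙)*(-5) = -6 - ⅚ = -41/6 ≈ -6.8333)
O(U) = -41/6
X(K, H) = (6 + √(-3 + H))² (X(K, H) = (√(-3 + H) + 6)² = (6 + √(-3 + H))²)
(18*O(A(1)))*X(7, -5) = (18*(-41/6))*(6 + √(-3 - 5))² = -123*(6 + √(-8))² = -123*(6 + 2*I*√2)²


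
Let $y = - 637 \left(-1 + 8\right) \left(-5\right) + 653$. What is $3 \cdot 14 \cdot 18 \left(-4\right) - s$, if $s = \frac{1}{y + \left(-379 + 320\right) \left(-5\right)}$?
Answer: $- \frac{70286833}{23243} \approx -3024.0$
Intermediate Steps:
$y = 22948$ ($y = - 637 \cdot 7 \left(-5\right) + 653 = \left(-637\right) \left(-35\right) + 653 = 22295 + 653 = 22948$)
$s = \frac{1}{23243}$ ($s = \frac{1}{22948 + \left(-379 + 320\right) \left(-5\right)} = \frac{1}{22948 - -295} = \frac{1}{22948 + 295} = \frac{1}{23243} \approx 4.3024 \cdot 10^{-5}$)
$3 \cdot 14 \cdot 18 \left(-4\right) - s = 3 \cdot 14 \cdot 18 \left(-4\right) - \frac{1}{23243} = 3 \cdot 252 \left(-4\right) - \frac{1}{23243} = 3 \left(-1008\right) - \frac{1}{23243} = -3024 - \frac{1}{23243} = - \frac{70286833}{23243}$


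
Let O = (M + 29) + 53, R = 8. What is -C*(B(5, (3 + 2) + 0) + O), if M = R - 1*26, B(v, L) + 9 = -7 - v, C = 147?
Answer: -6321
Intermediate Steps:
B(v, L) = -16 - v (B(v, L) = -9 + (-7 - v) = -16 - v)
M = -18 (M = 8 - 1*26 = 8 - 26 = -18)
O = 64 (O = (-18 + 29) + 53 = 11 + 53 = 64)
-C*(B(5, (3 + 2) + 0) + O) = -147*((-16 - 1*5) + 64) = -147*((-16 - 5) + 64) = -147*(-21 + 64) = -147*43 = -1*6321 = -6321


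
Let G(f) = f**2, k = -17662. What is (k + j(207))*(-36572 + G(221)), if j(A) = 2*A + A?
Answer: -209076029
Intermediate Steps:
j(A) = 3*A
(k + j(207))*(-36572 + G(221)) = (-17662 + 3*207)*(-36572 + 221**2) = (-17662 + 621)*(-36572 + 48841) = -17041*12269 = -209076029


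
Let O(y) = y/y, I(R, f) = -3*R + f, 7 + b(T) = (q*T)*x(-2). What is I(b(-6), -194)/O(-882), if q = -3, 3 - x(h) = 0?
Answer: -335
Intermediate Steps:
x(h) = 3 (x(h) = 3 - 1*0 = 3 + 0 = 3)
b(T) = -7 - 9*T (b(T) = -7 - 3*T*3 = -7 - 9*T)
I(R, f) = f - 3*R
O(y) = 1
I(b(-6), -194)/O(-882) = (-194 - 3*(-7 - 9*(-6)))/1 = (-194 - 3*(-7 + 54))*1 = (-194 - 3*47)*1 = (-194 - 141)*1 = -335*1 = -335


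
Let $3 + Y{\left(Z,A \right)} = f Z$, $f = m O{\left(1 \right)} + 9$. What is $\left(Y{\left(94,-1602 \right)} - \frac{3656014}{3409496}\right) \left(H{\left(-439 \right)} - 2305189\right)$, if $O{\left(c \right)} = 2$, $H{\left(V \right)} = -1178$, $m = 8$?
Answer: $- \frac{9223658768100483}{1704748} \approx -5.4106 \cdot 10^{9}$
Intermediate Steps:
$f = 25$ ($f = 8 \cdot 2 + 9 = 16 + 9 = 25$)
$Y{\left(Z,A \right)} = -3 + 25 Z$
$\left(Y{\left(94,-1602 \right)} - \frac{3656014}{3409496}\right) \left(H{\left(-439 \right)} - 2305189\right) = \left(\left(-3 + 25 \cdot 94\right) - \frac{3656014}{3409496}\right) \left(-1178 - 2305189\right) = \left(\left(-3 + 2350\right) - \frac{1828007}{1704748}\right) \left(-2306367\right) = \left(2347 - \frac{1828007}{1704748}\right) \left(-2306367\right) = \frac{3999215549}{1704748} \left(-2306367\right) = - \frac{9223658768100483}{1704748}$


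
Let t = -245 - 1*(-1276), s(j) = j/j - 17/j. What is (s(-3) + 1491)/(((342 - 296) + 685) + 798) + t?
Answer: 4733690/4587 ≈ 1032.0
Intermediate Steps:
s(j) = 1 - 17/j
t = 1031 (t = -245 + 1276 = 1031)
(s(-3) + 1491)/(((342 - 296) + 685) + 798) + t = ((-17 - 3)/(-3) + 1491)/(((342 - 296) + 685) + 798) + 1031 = (-1/3*(-20) + 1491)/((46 + 685) + 798) + 1031 = (20/3 + 1491)/(731 + 798) + 1031 = (4493/3)/1529 + 1031 = (4493/3)*(1/1529) + 1031 = 4493/4587 + 1031 = 4733690/4587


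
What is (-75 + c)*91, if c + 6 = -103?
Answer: -16744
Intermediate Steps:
c = -109 (c = -6 - 103 = -109)
(-75 + c)*91 = (-75 - 109)*91 = -184*91 = -16744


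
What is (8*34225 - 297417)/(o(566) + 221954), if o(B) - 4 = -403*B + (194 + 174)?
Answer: 23617/5772 ≈ 4.0917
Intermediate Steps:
o(B) = 372 - 403*B (o(B) = 4 + (-403*B + (194 + 174)) = 4 + (-403*B + 368) = 4 + (368 - 403*B) = 372 - 403*B)
(8*34225 - 297417)/(o(566) + 221954) = (8*34225 - 297417)/((372 - 403*566) + 221954) = (273800 - 297417)/((372 - 228098) + 221954) = -23617/(-227726 + 221954) = -23617/(-5772) = -23617*(-1/5772) = 23617/5772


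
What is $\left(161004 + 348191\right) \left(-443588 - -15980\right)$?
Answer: $-217735855560$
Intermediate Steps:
$\left(161004 + 348191\right) \left(-443588 - -15980\right) = 509195 \left(-443588 + 15980\right) = 509195 \left(-427608\right) = -217735855560$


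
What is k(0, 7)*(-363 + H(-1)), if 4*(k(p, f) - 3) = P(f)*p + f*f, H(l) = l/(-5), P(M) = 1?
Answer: -55327/10 ≈ -5532.7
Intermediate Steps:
H(l) = -l/5 (H(l) = l*(-⅕) = -l/5)
k(p, f) = 3 + p/4 + f²/4 (k(p, f) = 3 + (1*p + f*f)/4 = 3 + (p + f²)/4 = 3 + (p/4 + f²/4) = 3 + p/4 + f²/4)
k(0, 7)*(-363 + H(-1)) = (3 + (¼)*0 + (¼)*7²)*(-363 - ⅕*(-1)) = (3 + 0 + (¼)*49)*(-363 + ⅕) = (3 + 0 + 49/4)*(-1814/5) = (61/4)*(-1814/5) = -55327/10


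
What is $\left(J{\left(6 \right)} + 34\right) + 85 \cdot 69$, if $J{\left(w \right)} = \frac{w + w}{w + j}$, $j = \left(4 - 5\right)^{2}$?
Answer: $\frac{41305}{7} \approx 5900.7$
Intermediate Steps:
$j = 1$ ($j = \left(-1\right)^{2} = 1$)
$J{\left(w \right)} = \frac{2 w}{1 + w}$ ($J{\left(w \right)} = \frac{w + w}{w + 1} = \frac{2 w}{1 + w}$)
$\left(J{\left(6 \right)} + 34\right) + 85 \cdot 69 = \left(2 \cdot 6 \frac{1}{1 + 6} + 34\right) + 85 \cdot 69 = \left(2 \cdot 6 \cdot \frac{1}{7} + 34\right) + 5865 = \left(\frac{12}{7} + 34\right) + 5865 = \frac{250}{7} + 5865 = \frac{41305}{7}$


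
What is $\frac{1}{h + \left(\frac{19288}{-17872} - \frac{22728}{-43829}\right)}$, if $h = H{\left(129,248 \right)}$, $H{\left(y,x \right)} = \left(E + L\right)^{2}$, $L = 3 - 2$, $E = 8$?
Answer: $\frac{97913986}{7876135499} \approx 0.012432$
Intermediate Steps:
$L = 1$ ($L = 3 - 2 = 1$)
$H{\left(y,x \right)} = 81$ ($H{\left(y,x \right)} = \left(8 + 1\right)^{2} = 9^{2} = 81$)
$h = 81$
$\frac{1}{h + \left(\frac{19288}{-17872} - \frac{22728}{-43829}\right)} = \frac{1}{81 + \left(\frac{19288}{-17872} - \frac{22728}{-43829}\right)} = \frac{1}{81 + \left(19288 \left(- \frac{1}{17872}\right) - - \frac{22728}{43829}\right)} = \frac{1}{81 + \left(- \frac{2411}{2234} + \frac{22728}{43829}\right)} = \frac{1}{81 - \frac{54897367}{97913986}} = \frac{1}{\frac{7876135499}{97913986}} = \frac{97913986}{7876135499}$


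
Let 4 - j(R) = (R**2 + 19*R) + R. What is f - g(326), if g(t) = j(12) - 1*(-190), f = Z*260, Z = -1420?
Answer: -369010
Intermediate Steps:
f = -369200 (f = -1420*260 = -369200)
j(R) = 4 - R**2 - 20*R (j(R) = 4 - ((R**2 + 19*R) + R) = 4 - (R**2 + 20*R) = 4 + (-R**2 - 20*R) = 4 - R**2 - 20*R)
g(t) = -190 (g(t) = (4 - 1*12**2 - 20*12) - 1*(-190) = (4 - 1*144 - 240) + 190 = (4 - 144 - 240) + 190 = -380 + 190 = -190)
f - g(326) = -369200 - 1*(-190) = -369200 + 190 = -369010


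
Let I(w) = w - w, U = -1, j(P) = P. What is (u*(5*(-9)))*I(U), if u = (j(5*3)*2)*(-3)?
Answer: 0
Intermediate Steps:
u = -90 (u = ((5*3)*2)*(-3) = (15*2)*(-3) = 30*(-3) = -90)
I(w) = 0
(u*(5*(-9)))*I(U) = -450*(-9)*0 = -90*(-45)*0 = 4050*0 = 0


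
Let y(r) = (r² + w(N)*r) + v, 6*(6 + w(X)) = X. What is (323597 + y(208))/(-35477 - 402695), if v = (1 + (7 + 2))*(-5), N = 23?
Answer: -1099081/1314516 ≈ -0.83611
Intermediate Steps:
w(X) = -6 + X/6
v = -50 (v = (1 + 9)*(-5) = 10*(-5) = -50)
y(r) = -50 + r² - 13*r/6 (y(r) = (r² + (-6 + (⅙)*23)*r) - 50 = (r² + (-6 + 23/6)*r) - 50 = (r² - 13*r/6) - 50 = -50 + r² - 13*r/6)
(323597 + y(208))/(-35477 - 402695) = (323597 + (-50 + 208² - 13/6*208))/(-35477 - 402695) = (323597 + (-50 + 43264 - 1352/3))/(-438172) = (323597 + 128290/3)*(-1/438172) = (1099081/3)*(-1/438172) = -1099081/1314516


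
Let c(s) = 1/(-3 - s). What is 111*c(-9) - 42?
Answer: -47/2 ≈ -23.500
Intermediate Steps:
111*c(-9) - 42 = 111*(-1/(3 - 9)) - 42 = 111*(-1/(-6)) - 42 = 111*(-1*(-⅙)) - 42 = 111*(⅙) - 42 = 37/2 - 42 = -47/2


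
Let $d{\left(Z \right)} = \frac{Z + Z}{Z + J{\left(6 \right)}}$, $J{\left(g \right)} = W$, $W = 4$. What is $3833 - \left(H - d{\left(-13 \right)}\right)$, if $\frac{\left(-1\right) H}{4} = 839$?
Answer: $\frac{64727}{9} \approx 7191.9$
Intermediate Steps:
$H = -3356$ ($H = \left(-4\right) 839 = -3356$)
$J{\left(g \right)} = 4$
$d{\left(Z \right)} = \frac{2 Z}{4 + Z}$ ($d{\left(Z \right)} = \frac{Z + Z}{Z + 4} = \frac{2 Z}{4 + Z}$)
$3833 - \left(H - d{\left(-13 \right)}\right) = 3833 + \left(2 \left(-13\right) \frac{1}{4 - 13} - -3356\right) = 3833 + \left(2 \left(-13\right) \frac{1}{-9} + 3356\right) = 3833 + \left(2 \left(-13\right) \left(- \frac{1}{9}\right) + 3356\right) = 3833 + \left(\frac{26}{9} + 3356\right) = 3833 + \frac{30230}{9} = \frac{64727}{9}$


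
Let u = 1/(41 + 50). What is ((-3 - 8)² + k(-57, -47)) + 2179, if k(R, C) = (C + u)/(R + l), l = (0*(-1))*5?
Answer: 11934376/5187 ≈ 2300.8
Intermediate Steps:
l = 0 (l = 0*5 = 0)
u = 1/91 ≈ 0.010989
k(R, C) = (1/91 + C)/R (k(R, C) = (C + 1/91)/(R + 0) = (1/91 + C)/R)
((-3 - 8)² + k(-57, -47)) + 2179 = ((-3 - 8)² + (1/91 - 47)/(-57)) + 2179 = ((-11)² - 1/57*(-4276/91)) + 2179 = (121 + 4276/5187) + 2179 = 631903/5187 + 2179 = 11934376/5187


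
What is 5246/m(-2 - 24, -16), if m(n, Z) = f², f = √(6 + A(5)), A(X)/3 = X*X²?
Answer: 5246/381 ≈ 13.769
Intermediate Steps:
A(X) = 3*X³ (A(X) = 3*(X*X²) = 3*X³)
f = √381 (f = √(6 + 3*5³) = √(6 + 3*125) = √(6 + 375) = √381 ≈ 19.519)
m(n, Z) = 381 (m(n, Z) = (√381)² = 381)
5246/m(-2 - 24, -16) = 5246/381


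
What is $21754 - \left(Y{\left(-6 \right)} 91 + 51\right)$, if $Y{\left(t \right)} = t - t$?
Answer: $21703$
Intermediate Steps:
$Y{\left(t \right)} = 0$
$21754 - \left(Y{\left(-6 \right)} 91 + 51\right) = 21754 - \left(0 \cdot 91 + 51\right) = 21754 - \left(0 + 51\right) = 21754 - 51 = 21703$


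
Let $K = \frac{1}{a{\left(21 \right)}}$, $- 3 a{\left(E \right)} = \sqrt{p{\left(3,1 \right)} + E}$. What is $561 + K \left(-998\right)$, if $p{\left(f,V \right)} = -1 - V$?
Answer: $561 + \frac{2994 \sqrt{19}}{19} \approx 1247.9$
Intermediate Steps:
$a{\left(E \right)} = - \frac{\sqrt{-2 + E}}{3}$ ($a{\left(E \right)} = - \frac{\sqrt{\left(-1 - 1\right) + E}}{3} = - \frac{\sqrt{-2 + E}}{3}$)
$K = - \frac{3 \sqrt{19}}{19}$ ($K = \frac{1}{\left(- \frac{1}{3}\right) \sqrt{-2 + 21}} = \frac{1}{\left(- \frac{1}{3}\right) \sqrt{19}} = - \frac{3 \sqrt{19}}{19} \approx -0.68825$)
$561 + K \left(-998\right) = 561 + - \frac{3 \sqrt{19}}{19} \left(-998\right) = 561 + \frac{2994 \sqrt{19}}{19}$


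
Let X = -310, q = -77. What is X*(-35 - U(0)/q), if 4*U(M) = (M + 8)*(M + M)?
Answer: 10850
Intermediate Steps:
U(M) = M*(8 + M)/2 (U(M) = ((M + 8)*(M + M))/4 = ((8 + M)*(2*M))/4 = (2*M*(8 + M))/4 = M*(8 + M)/2)
X*(-35 - U(0)/q) = -310*(-35 - (1/2)*0*(8 + 0)/(-77)) = -310*(-35 - (1/2)*0*8*(-1)/77) = -310*(-35 - 0*(-1)/77) = -310*(-35 - 1*0) = -310*(-35 + 0) = -310*(-35) = 10850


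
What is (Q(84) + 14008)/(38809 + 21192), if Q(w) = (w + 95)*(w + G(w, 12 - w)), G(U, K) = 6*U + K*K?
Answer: 1047196/60001 ≈ 17.453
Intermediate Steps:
G(U, K) = K² + 6*U (G(U, K) = 6*U + K² = K² + 6*U)
Q(w) = (95 + w)*((12 - w)² + 7*w) (Q(w) = (w + 95)*(w + ((12 - w)² + 6*w)) = (95 + w)*((12 - w)² + 7*w))
(Q(84) + 14008)/(38809 + 21192) = ((13680 + 84³ - 1471*84 + 78*84²) + 14008)/(38809 + 21192) = ((13680 + 592704 - 123564 + 78*7056) + 14008)/60001 = ((13680 + 592704 - 123564 + 550368) + 14008)*(1/60001) = (1033188 + 14008)*(1/60001) = 1047196*(1/60001) = 1047196/60001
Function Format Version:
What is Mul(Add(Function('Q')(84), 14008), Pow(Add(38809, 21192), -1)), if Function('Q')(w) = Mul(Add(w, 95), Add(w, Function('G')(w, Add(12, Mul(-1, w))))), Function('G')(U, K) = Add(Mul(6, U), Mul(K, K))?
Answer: Rational(1047196, 60001) ≈ 17.453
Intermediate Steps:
Function('G')(U, K) = Add(Pow(K, 2), Mul(6, U)) (Function('G')(U, K) = Add(Mul(6, U), Pow(K, 2)) = Add(Pow(K, 2), Mul(6, U)))
Function('Q')(w) = Mul(Add(95, w), Add(Pow(Add(12, Mul(-1, w)), 2), Mul(7, w))) (Function('Q')(w) = Mul(Add(w, 95), Add(w, Add(Pow(Add(12, Mul(-1, w)), 2), Mul(6, w)))) = Mul(Add(95, w), Add(Pow(Add(12, Mul(-1, w)), 2), Mul(7, w))))
Mul(Add(Function('Q')(84), 14008), Pow(Add(38809, 21192), -1)) = Mul(Add(Add(13680, Pow(84, 3), Mul(-1471, 84), Mul(78, Pow(84, 2))), 14008), Pow(Add(38809, 21192), -1)) = Mul(Add(Add(13680, 592704, -123564, Mul(78, 7056)), 14008), Pow(60001, -1)) = Mul(Add(Add(13680, 592704, -123564, 550368), 14008), Rational(1, 60001)) = Mul(Add(1033188, 14008), Rational(1, 60001)) = Mul(1047196, Rational(1, 60001)) = Rational(1047196, 60001)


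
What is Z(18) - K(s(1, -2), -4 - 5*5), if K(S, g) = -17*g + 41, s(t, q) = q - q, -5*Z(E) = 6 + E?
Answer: -2694/5 ≈ -538.80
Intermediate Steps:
Z(E) = -6/5 - E/5 (Z(E) = -(6 + E)/5 = -6/5 - E/5)
s(t, q) = 0
K(S, g) = 41 - 17*g
Z(18) - K(s(1, -2), -4 - 5*5) = (-6/5 - 1/5*18) - (41 - 17*(-4 - 5*5)) = (-6/5 - 18/5) - (41 - 17*(-4 - 25)) = -24/5 - (41 - 17*(-29)) = -24/5 - (41 + 493) = -24/5 - 1*534 = -24/5 - 534 = -2694/5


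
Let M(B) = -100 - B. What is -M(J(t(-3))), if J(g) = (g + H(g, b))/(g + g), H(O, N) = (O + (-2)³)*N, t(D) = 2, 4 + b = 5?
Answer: 99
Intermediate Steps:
b = 1 (b = -4 + 5 = 1)
H(O, N) = N*(-8 + O) (H(O, N) = (O - 8)*N = (-8 + O)*N = N*(-8 + O))
J(g) = (-8 + 2*g)/(2*g) (J(g) = (g + 1*(-8 + g))/(g + g) = (g + (-8 + g))/((2*g)) = (-8 + 2*g)*(1/(2*g)) = (-8 + 2*g)/(2*g))
-M(J(t(-3))) = -(-100 - (-4 + 2)/2) = -(-100 - (-2)/2) = -(-100 - 1*(-1)) = -(-100 + 1) = -1*(-99) = 99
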